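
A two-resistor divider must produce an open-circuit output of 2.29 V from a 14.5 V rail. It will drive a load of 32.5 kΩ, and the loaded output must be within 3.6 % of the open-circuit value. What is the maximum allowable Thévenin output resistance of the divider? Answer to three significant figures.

R_th ≤ 1.21 kΩ

Loading drop = R_th/(R_th + R_L) ≤ 0.0360, so R_th ≤ R_L · ε/(1−ε) = 32.5 kΩ × 0.0360/0.9640 = 1.21 kΩ.
(Any R1, R2 with R2/(R1+R2) = 0.158 and R1‖R2 ≤ 1.21 kΩ will meet the spec.)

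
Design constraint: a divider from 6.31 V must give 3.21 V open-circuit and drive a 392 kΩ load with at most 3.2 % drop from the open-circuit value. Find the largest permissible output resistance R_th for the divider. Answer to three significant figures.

R_th ≤ 13.0 kΩ

Loading drop = R_th/(R_th + R_L) ≤ 0.0320, so R_th ≤ R_L · ε/(1−ε) = 392 kΩ × 0.0320/0.9680 = 13.0 kΩ.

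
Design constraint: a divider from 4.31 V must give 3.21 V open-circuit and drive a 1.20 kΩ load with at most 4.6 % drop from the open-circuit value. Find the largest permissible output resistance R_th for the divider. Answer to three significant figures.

R_th ≤ 57.9 Ω

Loading drop = R_th/(R_th + R_L) ≤ 0.0460, so R_th ≤ R_L · ε/(1−ε) = 1.20 kΩ × 0.0460/0.9540 = 57.9 Ω.
(Any R1, R2 with R2/(R1+R2) = 0.745 and R1‖R2 ≤ 57.9 Ω will meet the spec.)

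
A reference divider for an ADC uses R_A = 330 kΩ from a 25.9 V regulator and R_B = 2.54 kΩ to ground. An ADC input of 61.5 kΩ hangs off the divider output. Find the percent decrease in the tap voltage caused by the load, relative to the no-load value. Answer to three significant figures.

3.94 %

The divider's output (Thévenin) resistance is R_A‖R_B = 2.521 kΩ.
Fractional drop under load = R_th/(R_th + R_L) = 2.521 / (2.521 + 61.5) = 0.03937.
So the output falls by 3.94 %.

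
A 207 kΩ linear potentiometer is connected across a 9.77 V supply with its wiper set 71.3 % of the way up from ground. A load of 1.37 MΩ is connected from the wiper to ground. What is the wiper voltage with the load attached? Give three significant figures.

V ≈ 6.76 V

The wiper splits the pot into (1−α)R = 59.41 kΩ above and αR = 147.6 kΩ below.
Lower section ‖ load = 133.2 kΩ.
V_wiper = 9.77 × 133.2/(59.41 + 133.2) = 6.76 V.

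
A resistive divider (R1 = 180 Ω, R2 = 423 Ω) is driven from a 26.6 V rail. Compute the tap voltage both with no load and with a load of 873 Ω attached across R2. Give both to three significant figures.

Unloaded: 18.7 V; loaded: 16.3 V

Open-circuit: V = 26.6 × 423/(180 + 423) = 18.7 V.
With the load, R2 becomes R2‖R_L = 284.9 Ω, so V = 26.6 × 284.9/464.9 = 16.3 V.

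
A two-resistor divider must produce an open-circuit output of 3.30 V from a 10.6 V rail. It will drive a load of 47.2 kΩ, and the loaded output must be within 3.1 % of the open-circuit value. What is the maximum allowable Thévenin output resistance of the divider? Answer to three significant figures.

Loading drop = R_th/(R_th + R_L) ≤ 0.0310, so R_th ≤ R_L · ε/(1−ε) = 47.2 kΩ × 0.0310/0.9690 = 1.51 kΩ.
(Any R1, R2 with R2/(R1+R2) = 0.311 and R1‖R2 ≤ 1.51 kΩ will meet the spec.)

R_th ≤ 1.51 kΩ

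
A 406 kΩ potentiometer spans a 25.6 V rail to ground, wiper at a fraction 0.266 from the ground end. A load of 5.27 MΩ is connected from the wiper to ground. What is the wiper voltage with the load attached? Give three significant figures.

The wiper splits the pot into (1−α)R = 298.0 kΩ above and αR = 108.0 kΩ below.
Lower section ‖ load = 105.8 kΩ.
V_wiper = 25.6 × 105.8/(298.0 + 105.8) = 6.71 V.

V ≈ 6.71 V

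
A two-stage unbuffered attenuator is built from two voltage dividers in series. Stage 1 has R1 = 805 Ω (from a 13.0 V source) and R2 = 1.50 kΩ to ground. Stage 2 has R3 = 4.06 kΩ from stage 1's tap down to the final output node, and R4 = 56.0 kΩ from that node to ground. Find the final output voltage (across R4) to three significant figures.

V_out ≈ 7.82 V

Stage 2 presents R3+R4 = 60060 Ω as a load on stage 1's tap.
Stage 1's lower leg becomes R2‖(R3+R4) = 1463 Ω, so V_mid = 13.0 × 1463/2268 = 8.387 V.
Stage 2 is itself unloaded: V_out = V_mid × R4/(R3+R4) = 8.387 × 56000/60060 = 7.82 V.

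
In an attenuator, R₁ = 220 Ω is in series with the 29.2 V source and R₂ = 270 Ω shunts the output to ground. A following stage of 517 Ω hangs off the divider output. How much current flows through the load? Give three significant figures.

I_L ≈ 25.2 mA

R₂‖R_L = 177.4 Ω; V_out = 29.2 × 177.4/397.4 = 13.03 V.
I_L = V_out / R_L = 13.03 / 517 Ω = 25.2 mA.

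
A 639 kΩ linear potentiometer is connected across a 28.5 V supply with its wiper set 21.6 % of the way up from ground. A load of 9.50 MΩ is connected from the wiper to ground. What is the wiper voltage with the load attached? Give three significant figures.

The wiper splits the pot into (1−α)R = 501.0 kΩ above and αR = 138.0 kΩ below.
Lower section ‖ load = 136.0 kΩ.
V_wiper = 28.5 × 136.0/(501.0 + 136.0) = 6.09 V.

V ≈ 6.09 V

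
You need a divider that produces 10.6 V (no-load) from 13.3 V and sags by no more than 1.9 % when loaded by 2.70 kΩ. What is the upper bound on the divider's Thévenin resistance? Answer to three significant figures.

R_th ≤ 52.3 Ω

Loading drop = R_th/(R_th + R_L) ≤ 0.0190, so R_th ≤ R_L · ε/(1−ε) = 2.70 kΩ × 0.0190/0.9810 = 52.3 Ω.
(Any R1, R2 with R2/(R1+R2) = 0.797 and R1‖R2 ≤ 52.3 Ω will meet the spec.)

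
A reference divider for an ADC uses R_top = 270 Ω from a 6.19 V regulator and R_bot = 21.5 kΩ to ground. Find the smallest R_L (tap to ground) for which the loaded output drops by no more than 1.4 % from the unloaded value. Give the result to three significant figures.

R_L(min) ≈ 18.8 kΩ

Output resistance R_th = R_top‖R_bot = (270 × 21500)/21770 = 266.7 Ω.
The fractional drop is R_th/(R_th + R_L); requiring this ≤ 0.0140 gives R_L ≥ R_th(1/0.0140 − 1) = 266.7 × 70.43 = 18.8 kΩ.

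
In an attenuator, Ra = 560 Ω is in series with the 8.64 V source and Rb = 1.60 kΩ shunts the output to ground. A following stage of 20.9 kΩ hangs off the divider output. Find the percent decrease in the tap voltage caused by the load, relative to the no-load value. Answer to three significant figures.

1.95 %

The divider's output (Thévenin) resistance is Ra‖Rb = 414.8 Ω.
Fractional drop under load = R_th/(R_th + R_L) = 414.8 / (414.8 + 20900) = 0.01946.
So the output falls by 1.95 %.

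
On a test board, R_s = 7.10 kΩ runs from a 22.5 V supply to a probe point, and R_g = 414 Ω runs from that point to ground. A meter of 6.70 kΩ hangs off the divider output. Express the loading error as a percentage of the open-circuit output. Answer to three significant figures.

5.52 %

The divider's output (Thévenin) resistance is R_s‖R_g = 391.2 Ω.
Fractional drop under load = R_th/(R_th + R_L) = 391.2 / (391.2 + 6700) = 0.05517.
So the output falls by 5.52 %.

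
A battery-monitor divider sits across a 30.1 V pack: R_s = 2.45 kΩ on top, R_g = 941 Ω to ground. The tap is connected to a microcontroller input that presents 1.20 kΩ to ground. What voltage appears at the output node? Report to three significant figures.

V_out ≈ 5.33 V

The load sits in parallel with R_g: R_g‖R_L = (941 × 1200) / (941 + 1200) = 527.4 Ω.
V_out = 30.1 × 527.4 / (2450 + 527.4) = 30.1 × 527.4/2977 = 5.33 V.
(Unloaded it would have been 8.35 V.)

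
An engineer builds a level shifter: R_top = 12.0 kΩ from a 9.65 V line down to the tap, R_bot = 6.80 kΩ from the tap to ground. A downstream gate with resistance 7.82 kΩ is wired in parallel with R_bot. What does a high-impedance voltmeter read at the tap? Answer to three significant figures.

The load sits in parallel with R_bot: R_bot‖R_L = (6.80 × 7.82) / (6.80 + 7.82) = 3.637 kΩ.
V_out = 9.65 × 3.637 / (12.0 + 3.637) = 9.65 × 3.637/15.64 = 2.24 V.

V_out ≈ 2.24 V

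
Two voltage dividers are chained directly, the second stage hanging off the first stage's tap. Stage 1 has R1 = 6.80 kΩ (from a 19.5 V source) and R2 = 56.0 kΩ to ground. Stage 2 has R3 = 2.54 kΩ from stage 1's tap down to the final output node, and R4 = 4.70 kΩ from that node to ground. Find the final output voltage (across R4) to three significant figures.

Stage 2 presents R3+R4 = 7.240 kΩ as a load on stage 1's tap.
Stage 1's lower leg becomes R2‖(R3+R4) = 6.411 kΩ, so V_mid = 19.5 × 6.411/13.21 = 9.463 V.
Stage 2 is itself unloaded: V_out = V_mid × R4/(R3+R4) = 9.463 × 4.70/7.240 = 6.14 V.

V_out ≈ 6.14 V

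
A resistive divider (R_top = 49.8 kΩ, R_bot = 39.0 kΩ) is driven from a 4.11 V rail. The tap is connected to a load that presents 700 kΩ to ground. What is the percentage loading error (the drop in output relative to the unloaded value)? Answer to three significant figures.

The divider's output (Thévenin) resistance is R_top‖R_bot = 21.87 kΩ.
Fractional drop under load = R_th/(R_th + R_L) = 21.87 / (21.87 + 700) = 0.03030.
So the output falls by 3.03 %.

3.03 %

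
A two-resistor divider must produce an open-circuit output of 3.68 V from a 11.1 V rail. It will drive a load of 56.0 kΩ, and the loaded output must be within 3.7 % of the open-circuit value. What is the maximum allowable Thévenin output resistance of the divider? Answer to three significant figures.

Loading drop = R_th/(R_th + R_L) ≤ 0.0370, so R_th ≤ R_L · ε/(1−ε) = 56.0 kΩ × 0.0370/0.9630 = 2.15 kΩ.
(Any R1, R2 with R2/(R1+R2) = 0.332 and R1‖R2 ≤ 2.15 kΩ will meet the spec.)

R_th ≤ 2.15 kΩ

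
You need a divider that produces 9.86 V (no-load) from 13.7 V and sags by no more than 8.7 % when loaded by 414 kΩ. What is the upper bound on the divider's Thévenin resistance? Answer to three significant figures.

R_th ≤ 39.5 kΩ

Loading drop = R_th/(R_th + R_L) ≤ 0.0870, so R_th ≤ R_L · ε/(1−ε) = 414 kΩ × 0.0870/0.9130 = 39.5 kΩ.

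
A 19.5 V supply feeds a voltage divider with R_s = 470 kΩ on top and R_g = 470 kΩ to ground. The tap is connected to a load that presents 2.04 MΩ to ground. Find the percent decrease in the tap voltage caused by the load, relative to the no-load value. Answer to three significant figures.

Unloaded V = 19.5 × 470/940.0 = 9.7500 V.
Loaded: R_g‖R_L = 382.0 kΩ, giving V = 19.5 × 382.0/852.0 = 8.7429 V.
Drop = (9.7500 − 8.7429) / 9.7500 = 10.3 %.

10.3 %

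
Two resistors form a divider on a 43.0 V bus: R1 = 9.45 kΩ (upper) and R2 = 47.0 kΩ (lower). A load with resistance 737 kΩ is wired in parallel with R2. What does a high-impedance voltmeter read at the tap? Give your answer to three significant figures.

V_out ≈ 35.4 V

The load sits in parallel with R2: R2‖R_L = (47.0 × 737) / (47.0 + 737) = 44.18 kΩ.
V_out = 43.0 × 44.18 / (9.45 + 44.18) = 43.0 × 44.18/53.63 = 35.4 V.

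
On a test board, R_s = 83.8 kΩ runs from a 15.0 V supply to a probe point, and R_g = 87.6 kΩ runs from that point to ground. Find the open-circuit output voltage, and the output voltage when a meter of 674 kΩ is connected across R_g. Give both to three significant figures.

Unloaded: 7.67 V; loaded: 7.21 V

Open-circuit: V = 15.0 × 87.6/(83.8 + 87.6) = 7.67 V.
With the load, R_g becomes R_g‖R_L = 77.52 kΩ, so V = 15.0 × 77.52/161.3 = 7.21 V.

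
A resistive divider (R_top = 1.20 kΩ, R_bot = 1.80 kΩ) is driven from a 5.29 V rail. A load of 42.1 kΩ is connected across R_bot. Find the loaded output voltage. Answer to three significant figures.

V_out ≈ 3.12 V

The load sits in parallel with R_bot: R_bot‖R_L = (1.80 × 42.1) / (1.80 + 42.1) = 1.726 kΩ.
V_out = 5.29 × 1.726 / (1.20 + 1.726) = 5.29 × 1.726/2.926 = 3.12 V.
(Unloaded it would have been 3.17 V.)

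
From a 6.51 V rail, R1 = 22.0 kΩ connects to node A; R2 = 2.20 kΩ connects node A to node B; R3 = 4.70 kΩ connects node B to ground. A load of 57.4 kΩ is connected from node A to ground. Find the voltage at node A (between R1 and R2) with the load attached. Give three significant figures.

Below node A the series string R2+R3 = 6.900 kΩ sits in parallel with the 57.4 kΩ load: 6.160 kΩ.
V_A = 6.51 × 6.160/(22.0 + 6.160) = 1.42 V.

V ≈ 1.42 V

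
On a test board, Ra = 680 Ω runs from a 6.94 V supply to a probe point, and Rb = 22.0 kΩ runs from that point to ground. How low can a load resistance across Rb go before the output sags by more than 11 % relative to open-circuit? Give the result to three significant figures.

Output resistance R_th = Ra‖Rb = (680 × 22000)/22680 = 659.6 Ω.
The fractional drop is R_th/(R_th + R_L); requiring this ≤ 0.110 gives R_L ≥ R_th(1/0.110 − 1) = 659.6 × 8.091 = 5.34 kΩ.

R_L(min) ≈ 5.34 kΩ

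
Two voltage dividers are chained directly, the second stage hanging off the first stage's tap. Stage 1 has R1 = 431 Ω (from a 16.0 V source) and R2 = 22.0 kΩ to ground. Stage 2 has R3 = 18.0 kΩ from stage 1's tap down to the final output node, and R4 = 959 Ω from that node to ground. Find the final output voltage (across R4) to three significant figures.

Stage 2 presents R3+R4 = 18960 Ω as a load on stage 1's tap.
Stage 1's lower leg becomes R2‖(R3+R4) = 10180 Ω, so V_mid = 16.0 × 10180/10610 = 15.35 V.
Stage 2 is itself unloaded: V_out = V_mid × R4/(R3+R4) = 15.35 × 959/18960 = 0.776 V.

V_out ≈ 0.776 V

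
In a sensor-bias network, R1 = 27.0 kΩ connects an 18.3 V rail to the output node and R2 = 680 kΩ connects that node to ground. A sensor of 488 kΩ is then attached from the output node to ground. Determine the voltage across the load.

V_out ≈ 16.7 V

The load sits in parallel with R2: R2‖R_L = (680 × 488) / (680 + 488) = 284.1 kΩ.
V_out = 18.3 × 284.1 / (27.0 + 284.1) = 18.3 × 284.1/311.1 = 16.7 V.
(Unloaded it would have been 17.6 V.)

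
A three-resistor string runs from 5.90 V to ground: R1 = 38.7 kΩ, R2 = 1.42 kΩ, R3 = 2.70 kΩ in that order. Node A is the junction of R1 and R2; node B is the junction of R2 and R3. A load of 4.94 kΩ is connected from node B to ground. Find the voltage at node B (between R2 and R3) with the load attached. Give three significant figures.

At node B, R3 is in parallel with the load: R3‖R_L = 1.746 kΩ.
Below node A the resistance is R2 + (R3‖R_L) = 3.166 kΩ, so V_A = 5.90 × 3.166/41.87 = 0.4461 V.
Then V_B = V_A × (R3‖R_L)/(R2 + R3‖R_L) = 0.4461 × 1.746/3.166 = 0.246 V.

V ≈ 0.246 V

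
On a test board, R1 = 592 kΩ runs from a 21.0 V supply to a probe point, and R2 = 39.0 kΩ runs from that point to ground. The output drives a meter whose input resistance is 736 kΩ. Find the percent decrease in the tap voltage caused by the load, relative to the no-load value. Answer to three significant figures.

The divider's output (Thévenin) resistance is R1‖R2 = 36.59 kΩ.
Fractional drop under load = R_th/(R_th + R_L) = 36.59 / (36.59 + 736) = 0.04736.
So the output falls by 4.74 %.

4.74 %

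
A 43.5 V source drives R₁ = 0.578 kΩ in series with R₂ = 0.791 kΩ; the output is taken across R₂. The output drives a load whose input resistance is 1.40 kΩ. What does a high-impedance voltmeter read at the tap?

The load sits in parallel with R₂: R₂‖R_L = (791 × 1400) / (791 + 1400) = 505.4 Ω.
V_out = 43.5 × 505.4 / (578 + 505.4) = 43.5 × 505.4/1083 = 20.3 V.

V_out ≈ 20.3 V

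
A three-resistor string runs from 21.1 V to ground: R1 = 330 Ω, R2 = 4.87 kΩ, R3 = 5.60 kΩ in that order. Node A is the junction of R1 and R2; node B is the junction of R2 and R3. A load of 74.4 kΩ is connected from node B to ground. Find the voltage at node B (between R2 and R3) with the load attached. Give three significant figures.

At node B, R3 is in parallel with the load: R3‖R_L = 5208 Ω.
Below node A the resistance is R2 + (R3‖R_L) = 10080 Ω, so V_A = 21.1 × 10080/10410 = 20.43 V.
Then V_B = V_A × (R3‖R_L)/(R2 + R3‖R_L) = 20.43 × 5208/10080 = 10.6 V.

V ≈ 10.6 V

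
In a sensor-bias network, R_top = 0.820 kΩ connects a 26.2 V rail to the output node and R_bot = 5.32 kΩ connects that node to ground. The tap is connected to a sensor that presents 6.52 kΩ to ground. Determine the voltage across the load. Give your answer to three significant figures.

The load sits in parallel with R_bot: R_bot‖R_L = (5320 × 6520) / (5320 + 6520) = 2930 Ω.
V_out = 26.2 × 2930 / (820 + 2930) = 26.2 × 2930/3750 = 20.5 V.

V_out ≈ 20.5 V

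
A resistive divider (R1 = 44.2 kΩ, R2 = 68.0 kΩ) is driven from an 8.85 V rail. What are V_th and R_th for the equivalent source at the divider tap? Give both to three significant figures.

V_th is the open-circuit tap voltage: 8.85 × 68.0/(44.2 + 68.0) = 5.36 V.
With the supply zeroed, R1 and R2 appear in parallel from the tap: R_th = R1‖R2 = (44.2 × 68.0)/112.2 = 26.8 kΩ.

V_th = 5.36 V, R_th = 26.8 kΩ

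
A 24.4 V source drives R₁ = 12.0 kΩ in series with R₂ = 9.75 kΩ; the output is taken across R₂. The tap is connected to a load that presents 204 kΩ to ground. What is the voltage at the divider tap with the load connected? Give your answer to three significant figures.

V_out ≈ 10.7 V

The load sits in parallel with R₂: R₂‖R_L = (9.75 × 204) / (9.75 + 204) = 9.305 kΩ.
V_out = 24.4 × 9.305 / (12.0 + 9.305) = 24.4 × 9.305/21.31 = 10.7 V.
(Unloaded it would have been 10.9 V.)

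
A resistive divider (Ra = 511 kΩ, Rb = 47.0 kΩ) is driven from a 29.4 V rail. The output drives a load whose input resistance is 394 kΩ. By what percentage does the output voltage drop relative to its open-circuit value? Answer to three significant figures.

Unloaded V = 29.4 × 47.0/558.0 = 2.4763 V.
Loaded: Rb‖R_L = 41.99 kΩ, giving V = 29.4 × 41.99/553.0 = 2.2325 V.
Drop = (2.4763 − 2.2325) / 2.4763 = 9.85 %.

9.85 %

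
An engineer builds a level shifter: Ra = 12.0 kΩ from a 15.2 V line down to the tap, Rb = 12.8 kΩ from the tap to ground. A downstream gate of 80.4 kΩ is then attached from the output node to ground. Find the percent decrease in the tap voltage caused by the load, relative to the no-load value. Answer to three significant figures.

The divider's output (Thévenin) resistance is Ra‖Rb = 6.194 kΩ.
Fractional drop under load = R_th/(R_th + R_L) = 6.194 / (6.194 + 80.4) = 0.07152.
So the output falls by 7.15 %.

7.15 %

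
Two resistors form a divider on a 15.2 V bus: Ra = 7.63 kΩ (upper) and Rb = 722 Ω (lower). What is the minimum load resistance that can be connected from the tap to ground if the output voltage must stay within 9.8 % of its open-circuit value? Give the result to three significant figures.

R_L(min) ≈ 6.07 kΩ

Output resistance R_th = Ra‖Rb = (7630 × 722)/8352 = 659.6 Ω.
The fractional drop is R_th/(R_th + R_L); requiring this ≤ 0.0980 gives R_L ≥ R_th(1/0.0980 − 1) = 659.6 × 9.204 = 6.07 kΩ.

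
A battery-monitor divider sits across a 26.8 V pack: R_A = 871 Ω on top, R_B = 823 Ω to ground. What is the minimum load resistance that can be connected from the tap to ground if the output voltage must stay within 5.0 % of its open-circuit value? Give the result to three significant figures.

Output resistance R_th = R_A‖R_B = (871 × 823)/1694 = 423.2 Ω.
The fractional drop is R_th/(R_th + R_L); requiring this ≤ 0.0500 gives R_L ≥ R_th(1/0.0500 − 1) = 423.2 × 19.00 = 8.04 kΩ.

R_L(min) ≈ 8.04 kΩ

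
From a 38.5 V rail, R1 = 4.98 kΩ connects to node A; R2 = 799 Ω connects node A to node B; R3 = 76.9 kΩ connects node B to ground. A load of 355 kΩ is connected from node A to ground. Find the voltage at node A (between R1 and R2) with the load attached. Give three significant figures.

Below node A the series string R2+R3 = 77700 Ω sits in parallel with the 355000 Ω load: 63750 Ω.
V_A = 38.5 × 63750/(4980 + 63750) = 35.7 V.

V ≈ 35.7 V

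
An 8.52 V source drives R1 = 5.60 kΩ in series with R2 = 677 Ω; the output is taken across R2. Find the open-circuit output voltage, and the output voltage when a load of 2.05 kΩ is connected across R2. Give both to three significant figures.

Open-circuit: V = 8.52 × 677/(5600 + 677) = 0.919 V.
With the load, R2 becomes R2‖R_L = 508.9 Ω, so V = 8.52 × 508.9/6109 = 0.710 V.

Unloaded: 0.919 V; loaded: 0.710 V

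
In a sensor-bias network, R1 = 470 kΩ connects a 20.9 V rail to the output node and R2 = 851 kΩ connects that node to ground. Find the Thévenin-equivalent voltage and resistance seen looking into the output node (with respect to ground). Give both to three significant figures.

V_th = 13.5 V, R_th = 303 kΩ

V_th is the open-circuit tap voltage: 20.9 × 851/(470 + 851) = 13.5 V.
With the supply zeroed, R1 and R2 appear in parallel from the tap: R_th = R1‖R2 = (470 × 851)/1321 = 303 kΩ.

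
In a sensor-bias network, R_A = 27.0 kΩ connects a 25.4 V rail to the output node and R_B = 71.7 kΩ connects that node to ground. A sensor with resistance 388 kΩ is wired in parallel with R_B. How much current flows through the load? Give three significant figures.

I_L ≈ 0.0453 mA

R_B‖R_L = 60.52 kΩ; V_out = 25.4 × 60.52/87.52 = 17.56 V.
I_L = V_out / R_L = 17.56 / 388 kΩ = 0.0453 mA.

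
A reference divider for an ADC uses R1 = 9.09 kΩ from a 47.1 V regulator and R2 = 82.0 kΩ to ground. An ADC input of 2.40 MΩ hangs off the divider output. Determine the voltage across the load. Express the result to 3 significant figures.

V_out ≈ 42.3 V

The load sits in parallel with R2: R2‖R_L = (82.0 × 2400) / (82.0 + 2400) = 79.29 kΩ.
V_out = 47.1 × 79.29 / (9.09 + 79.29) = 47.1 × 79.29/88.38 = 42.3 V.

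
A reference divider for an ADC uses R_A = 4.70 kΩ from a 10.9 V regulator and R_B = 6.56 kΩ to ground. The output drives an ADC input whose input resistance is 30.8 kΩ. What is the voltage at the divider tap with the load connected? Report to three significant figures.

The load sits in parallel with R_B: R_B‖R_L = (6.56 × 30.8) / (6.56 + 30.8) = 5.408 kΩ.
V_out = 10.9 × 5.408 / (4.70 + 5.408) = 10.9 × 5.408/10.11 = 5.83 V.
(Unloaded it would have been 6.35 V.)

V_out ≈ 5.83 V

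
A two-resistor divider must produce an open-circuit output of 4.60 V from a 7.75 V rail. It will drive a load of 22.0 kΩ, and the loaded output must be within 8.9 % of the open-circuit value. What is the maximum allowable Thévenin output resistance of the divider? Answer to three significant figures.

Loading drop = R_th/(R_th + R_L) ≤ 0.0890, so R_th ≤ R_L · ε/(1−ε) = 22.0 kΩ × 0.0890/0.9110 = 2.15 kΩ.

R_th ≤ 2.15 kΩ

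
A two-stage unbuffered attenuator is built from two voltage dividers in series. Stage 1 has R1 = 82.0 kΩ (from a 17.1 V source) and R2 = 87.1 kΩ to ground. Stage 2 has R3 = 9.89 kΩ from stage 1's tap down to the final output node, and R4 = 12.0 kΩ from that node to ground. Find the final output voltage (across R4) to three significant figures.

Stage 2 presents R3+R4 = 21.89 kΩ as a load on stage 1's tap.
Stage 1's lower leg becomes R2‖(R3+R4) = 17.49 kΩ, so V_mid = 17.1 × 17.49/99.49 = 3.007 V.
Stage 2 is itself unloaded: V_out = V_mid × R4/(R3+R4) = 3.007 × 12.0/21.89 = 1.65 V.

V_out ≈ 1.65 V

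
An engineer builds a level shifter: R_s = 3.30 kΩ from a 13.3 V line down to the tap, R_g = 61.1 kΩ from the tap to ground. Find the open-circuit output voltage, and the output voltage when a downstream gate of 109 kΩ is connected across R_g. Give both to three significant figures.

Open-circuit: V = 13.3 × 61.1/(3.30 + 61.1) = 12.6 V.
With the load, R_g becomes R_g‖R_L = 39.15 kΩ, so V = 13.3 × 39.15/42.45 = 12.3 V.

Unloaded: 12.6 V; loaded: 12.3 V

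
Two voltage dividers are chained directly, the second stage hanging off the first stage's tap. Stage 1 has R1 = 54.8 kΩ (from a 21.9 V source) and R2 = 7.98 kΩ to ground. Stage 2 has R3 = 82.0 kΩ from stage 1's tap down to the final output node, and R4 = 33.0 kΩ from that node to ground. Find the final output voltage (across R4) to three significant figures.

Stage 2 presents R3+R4 = 115.0 kΩ as a load on stage 1's tap.
Stage 1's lower leg becomes R2‖(R3+R4) = 7.462 kΩ, so V_mid = 21.9 × 7.462/62.26 = 2.625 V.
Stage 2 is itself unloaded: V_out = V_mid × R4/(R3+R4) = 2.625 × 33.0/115.0 = 0.753 V.

V_out ≈ 0.753 V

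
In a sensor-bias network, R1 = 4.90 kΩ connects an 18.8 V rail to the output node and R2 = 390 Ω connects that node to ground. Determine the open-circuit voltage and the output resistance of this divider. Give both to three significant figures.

V_th is the open-circuit tap voltage: 18.8 × 390/(4900 + 390) = 1.39 V.
With the supply zeroed, R1 and R2 appear in parallel from the tap: R_th = R1‖R2 = (4900 × 390)/5290 = 361 Ω.

V_th = 1.39 V, R_th = 361 Ω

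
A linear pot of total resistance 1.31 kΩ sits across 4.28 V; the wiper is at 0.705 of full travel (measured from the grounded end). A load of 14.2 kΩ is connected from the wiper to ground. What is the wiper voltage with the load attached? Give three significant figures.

The wiper splits the pot into (1−α)R = 386.5 Ω above and αR = 923.5 Ω below.
Lower section ‖ load = 867.2 Ω.
V_wiper = 4.28 × 867.2/(386.5 + 867.2) = 2.96 V.

V ≈ 2.96 V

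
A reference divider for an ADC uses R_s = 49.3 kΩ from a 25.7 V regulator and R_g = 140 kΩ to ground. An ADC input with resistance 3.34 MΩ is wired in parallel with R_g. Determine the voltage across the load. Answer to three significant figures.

V_out ≈ 18.8 V

The load sits in parallel with R_g: R_g‖R_L = (140 × 3340) / (140 + 3340) = 134.4 kΩ.
V_out = 25.7 × 134.4 / (49.3 + 134.4) = 25.7 × 134.4/183.7 = 18.8 V.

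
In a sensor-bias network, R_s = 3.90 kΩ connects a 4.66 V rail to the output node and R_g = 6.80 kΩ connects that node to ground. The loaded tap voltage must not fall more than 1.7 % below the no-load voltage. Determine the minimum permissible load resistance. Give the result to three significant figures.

Output resistance R_th = R_s‖R_g = (3.90 × 6.80)/10.70 = 2.479 kΩ.
The fractional drop is R_th/(R_th + R_L); requiring this ≤ 0.0170 gives R_L ≥ R_th(1/0.0170 − 1) = 2.479 × 57.82 = 143 kΩ.

R_L(min) ≈ 143 kΩ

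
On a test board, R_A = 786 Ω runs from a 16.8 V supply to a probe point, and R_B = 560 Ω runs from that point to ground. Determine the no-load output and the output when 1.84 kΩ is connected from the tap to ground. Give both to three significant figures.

Open-circuit: V = 16.8 × 560/(786 + 560) = 6.99 V.
With the load, R_B becomes R_B‖R_L = 429.3 Ω, so V = 16.8 × 429.3/1215 = 5.93 V.

Unloaded: 6.99 V; loaded: 5.93 V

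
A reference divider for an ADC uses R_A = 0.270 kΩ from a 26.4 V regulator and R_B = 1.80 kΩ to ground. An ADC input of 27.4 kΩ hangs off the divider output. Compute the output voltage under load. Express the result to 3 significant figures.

V_out ≈ 22.8 V

The load sits in parallel with R_B: R_B‖R_L = (1800 × 27400) / (1800 + 27400) = 1689 Ω.
V_out = 26.4 × 1689 / (270 + 1689) = 26.4 × 1689/1959 = 22.8 V.
(Unloaded it would have been 23.0 V.)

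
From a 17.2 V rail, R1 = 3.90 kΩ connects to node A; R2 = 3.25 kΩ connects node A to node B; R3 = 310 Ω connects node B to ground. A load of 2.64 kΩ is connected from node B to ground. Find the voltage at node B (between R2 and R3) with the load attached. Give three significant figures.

At node B, R3 is in parallel with the load: R3‖R_L = 277.4 Ω.
Below node A the resistance is R2 + (R3‖R_L) = 3527 Ω, so V_A = 17.2 × 3527/7427 = 8.169 V.
Then V_B = V_A × (R3‖R_L)/(R2 + R3‖R_L) = 8.169 × 277.4/3527 = 0.642 V.

V ≈ 0.642 V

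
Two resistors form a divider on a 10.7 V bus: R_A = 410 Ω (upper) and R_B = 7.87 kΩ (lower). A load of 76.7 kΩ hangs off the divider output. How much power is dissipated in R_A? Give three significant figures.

P ≈ 0.824 mW

Total resistance from the source is R_A + (R_B‖R_L) = 7548 Ω, so I = 10.7/7548 Ω = 1.418 mA.
P = I²·R_A = (1.418 mA)² × 410 Ω = 0.824 mW.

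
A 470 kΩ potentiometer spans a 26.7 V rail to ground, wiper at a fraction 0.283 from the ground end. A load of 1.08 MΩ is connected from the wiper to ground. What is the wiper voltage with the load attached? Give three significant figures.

V ≈ 6.94 V

The wiper splits the pot into (1−α)R = 337.0 kΩ above and αR = 133.0 kΩ below.
Lower section ‖ load = 118.4 kΩ.
V_wiper = 26.7 × 118.4/(337.0 + 118.4) = 6.94 V.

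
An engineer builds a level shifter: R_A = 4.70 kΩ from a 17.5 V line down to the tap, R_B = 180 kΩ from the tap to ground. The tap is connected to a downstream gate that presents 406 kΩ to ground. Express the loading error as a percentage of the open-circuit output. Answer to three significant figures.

1.12 %

The divider's output (Thévenin) resistance is R_A‖R_B = 4.580 kΩ.
Fractional drop under load = R_th/(R_th + R_L) = 4.580 / (4.580 + 406) = 0.01116.
So the output falls by 1.12 %.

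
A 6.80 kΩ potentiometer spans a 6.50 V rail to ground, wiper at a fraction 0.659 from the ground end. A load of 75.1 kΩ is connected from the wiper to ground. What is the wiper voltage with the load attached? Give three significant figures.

V ≈ 4.20 V

The wiper splits the pot into (1−α)R = 2.319 kΩ above and αR = 4.481 kΩ below.
Lower section ‖ load = 4.229 kΩ.
V_wiper = 6.50 × 4.229/(2.319 + 4.229) = 4.20 V.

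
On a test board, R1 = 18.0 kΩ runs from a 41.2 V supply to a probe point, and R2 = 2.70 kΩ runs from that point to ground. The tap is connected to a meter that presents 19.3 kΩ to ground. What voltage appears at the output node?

V_out ≈ 4.79 V

The load sits in parallel with R2: R2‖R_L = (2.70 × 19.3) / (2.70 + 19.3) = 2.369 kΩ.
V_out = 41.2 × 2.369 / (18.0 + 2.369) = 41.2 × 2.369/20.37 = 4.79 V.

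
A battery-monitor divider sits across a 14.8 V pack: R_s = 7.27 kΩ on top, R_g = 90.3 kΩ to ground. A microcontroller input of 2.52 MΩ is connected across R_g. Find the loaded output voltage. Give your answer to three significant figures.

V_out ≈ 13.7 V

The load sits in parallel with R_g: R_g‖R_L = (90.3 × 2520) / (90.3 + 2520) = 87.18 kΩ.
V_out = 14.8 × 87.18 / (7.27 + 87.18) = 14.8 × 87.18/94.45 = 13.7 V.
(Unloaded it would have been 13.7 V.)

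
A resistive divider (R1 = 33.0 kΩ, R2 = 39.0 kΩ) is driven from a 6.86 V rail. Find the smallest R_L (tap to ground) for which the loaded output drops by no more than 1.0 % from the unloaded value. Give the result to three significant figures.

R_L(min) ≈ 1.77 MΩ

Output resistance R_th = R1‖R2 = (33.0 × 39.0)/72.00 = 17.88 kΩ.
The fractional drop is R_th/(R_th + R_L); requiring this ≤ 0.0100 gives R_L ≥ R_th(1/0.0100 − 1) = 17.88 × 99.00 = 1.77 MΩ.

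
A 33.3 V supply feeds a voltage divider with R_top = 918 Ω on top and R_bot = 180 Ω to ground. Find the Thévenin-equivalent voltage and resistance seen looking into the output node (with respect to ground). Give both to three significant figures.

V_th = 5.46 V, R_th = 150 Ω

V_th is the open-circuit tap voltage: 33.3 × 180/(918 + 180) = 5.46 V.
With the supply zeroed, R_top and R_bot appear in parallel from the tap: R_th = R_top‖R_bot = (918 × 180)/1098 = 150 Ω.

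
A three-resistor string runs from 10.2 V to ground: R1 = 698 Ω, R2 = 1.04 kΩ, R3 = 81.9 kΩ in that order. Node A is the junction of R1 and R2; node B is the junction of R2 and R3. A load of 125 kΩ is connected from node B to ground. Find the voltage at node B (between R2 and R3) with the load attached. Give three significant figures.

V ≈ 9.85 V

At node B, R3 is in parallel with the load: R3‖R_L = 49480 Ω.
Below node A the resistance is R2 + (R3‖R_L) = 50520 Ω, so V_A = 10.2 × 50520/51220 = 10.06 V.
Then V_B = V_A × (R3‖R_L)/(R2 + R3‖R_L) = 10.06 × 49480/50520 = 9.85 V.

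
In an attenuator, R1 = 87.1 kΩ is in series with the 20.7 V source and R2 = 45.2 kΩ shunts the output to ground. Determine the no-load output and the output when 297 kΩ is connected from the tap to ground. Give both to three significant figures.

Unloaded: 7.07 V; loaded: 6.43 V

Open-circuit: V = 20.7 × 45.2/(87.1 + 45.2) = 7.07 V.
With the load, R2 becomes R2‖R_L = 39.23 kΩ, so V = 20.7 × 39.23/126.3 = 6.43 V.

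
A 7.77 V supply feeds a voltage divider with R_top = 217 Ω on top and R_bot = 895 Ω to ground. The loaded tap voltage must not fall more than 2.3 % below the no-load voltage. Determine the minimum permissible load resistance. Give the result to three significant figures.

R_L(min) ≈ 7.42 kΩ

Output resistance R_th = R_top‖R_bot = (217 × 895)/1112 = 174.7 Ω.
The fractional drop is R_th/(R_th + R_L); requiring this ≤ 0.0230 gives R_L ≥ R_th(1/0.0230 − 1) = 174.7 × 42.48 = 7.42 kΩ.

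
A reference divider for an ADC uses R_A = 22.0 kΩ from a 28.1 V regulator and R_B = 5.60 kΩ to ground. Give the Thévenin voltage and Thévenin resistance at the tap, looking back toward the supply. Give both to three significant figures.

V_th is the open-circuit tap voltage: 28.1 × 5.60/(22.0 + 5.60) = 5.70 V.
With the supply zeroed, R_A and R_B appear in parallel from the tap: R_th = R_A‖R_B = (22.0 × 5.60)/27.60 = 4.46 kΩ.

V_th = 5.70 V, R_th = 4.46 kΩ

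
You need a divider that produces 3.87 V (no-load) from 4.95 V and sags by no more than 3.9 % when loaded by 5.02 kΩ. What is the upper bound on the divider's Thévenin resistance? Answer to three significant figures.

R_th ≤ 204 Ω

Loading drop = R_th/(R_th + R_L) ≤ 0.0390, so R_th ≤ R_L · ε/(1−ε) = 5.02 kΩ × 0.0390/0.9610 = 204 Ω.
(Any R1, R2 with R2/(R1+R2) = 0.782 and R1‖R2 ≤ 204 Ω will meet the spec.)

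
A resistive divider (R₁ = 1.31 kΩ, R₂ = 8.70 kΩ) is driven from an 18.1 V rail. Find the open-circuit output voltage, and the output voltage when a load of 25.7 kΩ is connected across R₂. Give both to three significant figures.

Unloaded: 15.7 V; loaded: 15.1 V

Open-circuit: V = 18.1 × 8.70/(1.31 + 8.70) = 15.7 V.
With the load, R₂ becomes R₂‖R_L = 6.500 kΩ, so V = 18.1 × 6.500/7.810 = 15.1 V.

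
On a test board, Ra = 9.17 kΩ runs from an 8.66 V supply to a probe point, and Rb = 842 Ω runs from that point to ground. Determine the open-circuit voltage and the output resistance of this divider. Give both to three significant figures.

V_th is the open-circuit tap voltage: 8.66 × 842/(9170 + 842) = 0.728 V.
With the supply zeroed, Ra and Rb appear in parallel from the tap: R_th = Ra‖Rb = (9170 × 842)/10010 = 771 Ω.

V_th = 0.728 V, R_th = 771 Ω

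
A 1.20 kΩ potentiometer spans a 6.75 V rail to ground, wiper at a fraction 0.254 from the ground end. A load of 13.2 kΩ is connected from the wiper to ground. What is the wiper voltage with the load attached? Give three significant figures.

V ≈ 1.69 V

The wiper splits the pot into (1−α)R = 895.2 Ω above and αR = 304.8 Ω below.
Lower section ‖ load = 297.9 Ω.
V_wiper = 6.75 × 297.9/(895.2 + 297.9) = 1.69 V.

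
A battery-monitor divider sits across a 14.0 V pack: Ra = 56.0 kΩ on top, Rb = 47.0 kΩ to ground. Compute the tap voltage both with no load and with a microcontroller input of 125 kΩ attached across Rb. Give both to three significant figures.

Open-circuit: V = 14.0 × 47.0/(56.0 + 47.0) = 6.39 V.
With the load, Rb becomes Rb‖R_L = 34.16 kΩ, so V = 14.0 × 34.16/90.16 = 5.30 V.

Unloaded: 6.39 V; loaded: 5.30 V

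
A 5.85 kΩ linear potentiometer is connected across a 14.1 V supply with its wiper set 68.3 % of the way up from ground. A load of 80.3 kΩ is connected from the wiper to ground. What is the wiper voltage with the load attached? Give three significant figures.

The wiper splits the pot into (1−α)R = 1.854 kΩ above and αR = 3.996 kΩ below.
Lower section ‖ load = 3.806 kΩ.
V_wiper = 14.1 × 3.806/(1.854 + 3.806) = 9.48 V.

V ≈ 9.48 V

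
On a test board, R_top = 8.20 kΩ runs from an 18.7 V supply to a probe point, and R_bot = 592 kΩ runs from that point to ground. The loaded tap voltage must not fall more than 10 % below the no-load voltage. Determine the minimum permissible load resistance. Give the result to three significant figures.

R_L(min) ≈ 72.8 kΩ

Output resistance R_th = R_top‖R_bot = (8.20 × 592)/600.2 = 8.088 kΩ.
The fractional drop is R_th/(R_th + R_L); requiring this ≤ 0.100 gives R_L ≥ R_th(1/0.100 − 1) = 8.088 × 9.000 = 72.8 kΩ.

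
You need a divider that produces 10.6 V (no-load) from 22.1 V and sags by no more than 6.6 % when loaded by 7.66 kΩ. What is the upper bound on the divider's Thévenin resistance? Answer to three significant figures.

R_th ≤ 541 Ω

Loading drop = R_th/(R_th + R_L) ≤ 0.0660, so R_th ≤ R_L · ε/(1−ε) = 7.66 kΩ × 0.0660/0.9340 = 541 Ω.
(Any R1, R2 with R2/(R1+R2) = 0.480 and R1‖R2 ≤ 541 Ω will meet the spec.)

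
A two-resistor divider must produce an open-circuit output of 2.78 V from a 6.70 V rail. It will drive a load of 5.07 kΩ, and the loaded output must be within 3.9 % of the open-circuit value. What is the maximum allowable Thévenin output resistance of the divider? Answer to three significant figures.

R_th ≤ 206 Ω

Loading drop = R_th/(R_th + R_L) ≤ 0.0390, so R_th ≤ R_L · ε/(1−ε) = 5.07 kΩ × 0.0390/0.9610 = 206 Ω.
(Any R1, R2 with R2/(R1+R2) = 0.415 and R1‖R2 ≤ 206 Ω will meet the spec.)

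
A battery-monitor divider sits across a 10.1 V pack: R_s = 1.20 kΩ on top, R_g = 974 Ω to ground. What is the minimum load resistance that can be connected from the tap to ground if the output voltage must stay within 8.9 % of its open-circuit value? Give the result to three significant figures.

R_L(min) ≈ 5.50 kΩ

Output resistance R_th = R_s‖R_g = (1200 × 974)/2174 = 537.6 Ω.
The fractional drop is R_th/(R_th + R_L); requiring this ≤ 0.0890 gives R_L ≥ R_th(1/0.0890 − 1) = 537.6 × 10.24 = 5.50 kΩ.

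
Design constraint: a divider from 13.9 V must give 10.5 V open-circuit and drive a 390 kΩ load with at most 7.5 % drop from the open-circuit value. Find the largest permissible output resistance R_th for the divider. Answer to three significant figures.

Loading drop = R_th/(R_th + R_L) ≤ 0.0750, so R_th ≤ R_L · ε/(1−ε) = 390 kΩ × 0.0750/0.9250 = 31.6 kΩ.

R_th ≤ 31.6 kΩ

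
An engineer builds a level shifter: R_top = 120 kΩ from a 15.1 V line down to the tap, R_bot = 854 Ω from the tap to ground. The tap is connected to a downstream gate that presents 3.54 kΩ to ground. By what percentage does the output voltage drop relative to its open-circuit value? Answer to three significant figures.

19.3 %

Unloaded V = 15.1 × 854/120900 = 0.1067 V.
Loaded: R_bot‖R_L = 688.0 Ω, giving V = 15.1 × 688.0/120700 = 0.08608 V.
Drop = (0.1067 − 0.08608) / 0.1067 = 19.3 %.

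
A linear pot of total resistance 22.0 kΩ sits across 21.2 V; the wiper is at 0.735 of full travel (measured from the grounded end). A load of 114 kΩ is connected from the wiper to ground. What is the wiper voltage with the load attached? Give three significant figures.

The wiper splits the pot into (1−α)R = 5.830 kΩ above and αR = 16.17 kΩ below.
Lower section ‖ load = 14.16 kΩ.
V_wiper = 21.2 × 14.16/(5.830 + 14.16) = 15.0 V.

V ≈ 15.0 V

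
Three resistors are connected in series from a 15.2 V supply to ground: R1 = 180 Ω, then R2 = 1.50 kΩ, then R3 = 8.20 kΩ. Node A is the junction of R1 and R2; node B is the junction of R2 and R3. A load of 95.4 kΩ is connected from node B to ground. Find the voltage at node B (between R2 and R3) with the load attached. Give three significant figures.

At node B, R3 is in parallel with the load: R3‖R_L = 7551 Ω.
Below node A the resistance is R2 + (R3‖R_L) = 9051 Ω, so V_A = 15.2 × 9051/9231 = 14.90 V.
Then V_B = V_A × (R3‖R_L)/(R2 + R3‖R_L) = 14.90 × 7551/9051 = 12.4 V.

V ≈ 12.4 V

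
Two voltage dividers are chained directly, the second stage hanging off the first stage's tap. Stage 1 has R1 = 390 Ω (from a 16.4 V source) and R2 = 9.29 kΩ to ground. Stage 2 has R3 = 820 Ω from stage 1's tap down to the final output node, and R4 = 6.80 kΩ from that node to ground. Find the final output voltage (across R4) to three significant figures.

Stage 2 presents R3+R4 = 7620 Ω as a load on stage 1's tap.
Stage 1's lower leg becomes R2‖(R3+R4) = 4186 Ω, so V_mid = 16.4 × 4186/4576 = 15.00 V.
Stage 2 is itself unloaded: V_out = V_mid × R4/(R3+R4) = 15.00 × 6800/7620 = 13.4 V.

V_out ≈ 13.4 V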